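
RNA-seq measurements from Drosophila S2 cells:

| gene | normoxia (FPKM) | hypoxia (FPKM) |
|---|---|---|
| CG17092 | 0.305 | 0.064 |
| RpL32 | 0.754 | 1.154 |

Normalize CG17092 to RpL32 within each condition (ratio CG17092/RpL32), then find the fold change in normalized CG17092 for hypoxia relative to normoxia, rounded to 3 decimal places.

CG17092/RpL32 (normoxia) = 0.305 / 0.754 = 0.40451
CG17092/RpL32 (hypoxia) = 0.064 / 1.154 = 0.055459
Fold change = 0.055459 / 0.40451 = 0.1371

0.137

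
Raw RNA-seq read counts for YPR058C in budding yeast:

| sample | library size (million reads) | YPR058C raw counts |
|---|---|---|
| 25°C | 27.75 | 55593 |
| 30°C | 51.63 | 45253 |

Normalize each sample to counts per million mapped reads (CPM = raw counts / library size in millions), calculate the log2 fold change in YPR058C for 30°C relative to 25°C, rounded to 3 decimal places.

CPM(25°C) = 55593 / 27.75 = 2003.3514
CPM(30°C) = 45253 / 51.63 = 876.4865
Fold change = 876.4865 / 2003.3514 = 0.43751
log2(0.43751) = -1.1926

-1.193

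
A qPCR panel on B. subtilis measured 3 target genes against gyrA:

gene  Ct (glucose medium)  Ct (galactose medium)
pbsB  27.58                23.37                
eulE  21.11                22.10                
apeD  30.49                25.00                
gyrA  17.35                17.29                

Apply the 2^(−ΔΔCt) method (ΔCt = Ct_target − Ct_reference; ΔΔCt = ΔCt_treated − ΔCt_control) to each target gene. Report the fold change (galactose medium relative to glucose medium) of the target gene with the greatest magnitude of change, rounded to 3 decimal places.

pbsB: ΔΔCt = (23.37−17.29) − (27.58−17.35) = 6.08 − 10.23 = -4.15; fold change = 2^4.15 = 17.753
eulE: ΔΔCt = (22.10−17.29) − (21.11−17.35) = 4.81 − 3.76 = 1.05; fold change = 2^-1.05 = 0.483
apeD: ΔΔCt = (25.00−17.29) − (30.49−17.35) = 7.71 − 13.14 = -5.43; fold change = 2^5.43 = 43.111
apeD has the largest |ΔΔCt| = 5.43.

43.111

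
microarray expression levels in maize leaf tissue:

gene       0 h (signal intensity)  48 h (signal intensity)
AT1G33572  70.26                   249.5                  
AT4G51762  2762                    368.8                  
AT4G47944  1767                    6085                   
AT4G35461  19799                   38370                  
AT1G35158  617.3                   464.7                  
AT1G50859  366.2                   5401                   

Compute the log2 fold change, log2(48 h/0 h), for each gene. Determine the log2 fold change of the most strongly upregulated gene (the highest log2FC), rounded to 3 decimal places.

3.883

log2(249.5/70.26) = 1.828  (AT1G33572)
log2(368.8/2762) = -2.905  (AT4G51762)
log2(6085/1767) = 1.784  (AT4G47944)
log2(38370/19799) = 0.955  (AT4G35461)
log2(464.7/617.3) = -0.410  (AT1G35158)
log2(5401/366.2) = 3.883  (AT1G50859)
AT1G50859 is most strongly upregulated.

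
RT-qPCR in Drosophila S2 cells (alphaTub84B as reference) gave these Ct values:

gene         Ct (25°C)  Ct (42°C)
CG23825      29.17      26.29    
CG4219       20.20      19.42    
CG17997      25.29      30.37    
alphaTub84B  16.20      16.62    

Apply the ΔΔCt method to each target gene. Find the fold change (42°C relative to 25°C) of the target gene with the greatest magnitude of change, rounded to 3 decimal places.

0.040

CG23825: ΔΔCt = (26.29−16.62) − (29.17−16.20) = 9.67 − 12.97 = -3.30; fold change = 2^3.30 = 9.849
CG4219: ΔΔCt = (19.42−16.62) − (20.20−16.20) = 2.80 − 4.00 = -1.20; fold change = 2^1.20 = 2.297
CG17997: ΔΔCt = (30.37−16.62) − (25.29−16.20) = 13.75 − 9.09 = 4.66; fold change = 2^-4.66 = 0.040
CG17997 has the largest |ΔΔCt| = 4.66.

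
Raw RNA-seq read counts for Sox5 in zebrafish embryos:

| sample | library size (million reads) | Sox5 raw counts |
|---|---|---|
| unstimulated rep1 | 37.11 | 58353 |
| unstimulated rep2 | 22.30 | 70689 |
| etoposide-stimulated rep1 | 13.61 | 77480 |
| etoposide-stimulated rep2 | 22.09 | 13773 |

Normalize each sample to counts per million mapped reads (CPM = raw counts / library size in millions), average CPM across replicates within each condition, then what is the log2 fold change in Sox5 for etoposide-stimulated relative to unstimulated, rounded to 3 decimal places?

0.413

CPM(unstimulated rep1) = 58353 / 37.11 = 1572.4333
CPM(unstimulated rep2) = 70689 / 22.30 = 3169.9103
CPM(etoposide-stimulated rep1) = 77480 / 13.61 = 5692.8729
CPM(etoposide-stimulated rep2) = 13773 / 22.09 = 623.4948
mean CPM(unstimulated) = 2371.1718; mean CPM(etoposide-stimulated) = 3158.1838
Fold change = 3158.1838 / 2371.1718 = 1.33191
log2(1.33191) = 0.4135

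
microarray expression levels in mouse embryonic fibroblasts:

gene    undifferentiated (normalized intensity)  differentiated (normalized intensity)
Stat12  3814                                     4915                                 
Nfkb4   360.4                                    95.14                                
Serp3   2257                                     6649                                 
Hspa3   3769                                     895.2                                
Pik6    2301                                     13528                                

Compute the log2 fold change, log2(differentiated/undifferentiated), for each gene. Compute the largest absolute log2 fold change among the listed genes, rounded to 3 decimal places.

log2(4915/3814) = 0.366  (Stat12)
log2(95.14/360.4) = -1.921  (Nfkb4)
log2(6649/2257) = 1.559  (Serp3)
log2(895.2/3769) = -2.074  (Hspa3)
log2(13528/2301) = 2.556  (Pik6)
The largest magnitude belongs to Pik6.

2.556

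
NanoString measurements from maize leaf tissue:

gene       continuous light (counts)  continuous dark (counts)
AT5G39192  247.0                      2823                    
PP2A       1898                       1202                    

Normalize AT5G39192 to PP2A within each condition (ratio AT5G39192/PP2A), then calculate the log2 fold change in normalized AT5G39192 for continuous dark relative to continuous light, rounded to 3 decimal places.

4.174

AT5G39192/PP2A (continuous light) = 247.0 / 1898 = 0.13014
AT5G39192/PP2A (continuous dark) = 2823 / 1202 = 2.3486
Fold change = 2.3486 / 0.13014 = 18.0470
log2(18.0470) = 4.1737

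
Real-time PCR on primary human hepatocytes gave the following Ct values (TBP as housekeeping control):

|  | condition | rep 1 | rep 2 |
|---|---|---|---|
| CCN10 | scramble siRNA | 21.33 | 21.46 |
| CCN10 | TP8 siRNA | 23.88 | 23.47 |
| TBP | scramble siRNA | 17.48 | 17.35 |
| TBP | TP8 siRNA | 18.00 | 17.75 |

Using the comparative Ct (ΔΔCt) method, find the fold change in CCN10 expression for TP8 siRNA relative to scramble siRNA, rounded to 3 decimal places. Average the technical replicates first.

0.283

Mean Ct: CCN10 scramble siRNA 21.395; CCN10 TP8 siRNA 23.675; TBP scramble siRNA 17.415; TBP TP8 siRNA 17.875
ΔCt(scramble siRNA) = 21.395 − 17.415 = 3.980
ΔCt(TP8 siRNA) = 23.675 − 17.875 = 5.800
ΔΔCt = 5.800 − 3.980 = 1.820
Fold change = 2^(−1.820) = 0.2832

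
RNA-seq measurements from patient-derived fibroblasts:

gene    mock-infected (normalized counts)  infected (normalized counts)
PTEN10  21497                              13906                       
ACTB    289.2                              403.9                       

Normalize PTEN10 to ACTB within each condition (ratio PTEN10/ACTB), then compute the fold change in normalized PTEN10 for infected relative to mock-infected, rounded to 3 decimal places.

0.463

PTEN10/ACTB (mock-infected) = 21497 / 289.2 = 74.333
PTEN10/ACTB (infected) = 13906 / 403.9 = 34.429
Fold change = 34.429 / 74.333 = 0.4632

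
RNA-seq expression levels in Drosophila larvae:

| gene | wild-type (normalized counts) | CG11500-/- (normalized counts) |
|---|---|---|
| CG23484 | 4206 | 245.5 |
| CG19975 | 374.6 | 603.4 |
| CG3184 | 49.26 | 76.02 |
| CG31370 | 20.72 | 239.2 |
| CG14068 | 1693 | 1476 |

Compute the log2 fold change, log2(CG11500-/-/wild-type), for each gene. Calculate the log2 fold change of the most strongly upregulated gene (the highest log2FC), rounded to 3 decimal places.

log2(245.5/4206) = -4.099  (CG23484)
log2(603.4/374.6) = 0.688  (CG19975)
log2(76.02/49.26) = 0.626  (CG3184)
log2(239.2/20.72) = 3.529  (CG31370)
log2(1476/1693) = -0.198  (CG14068)
CG31370 is most strongly upregulated.

3.529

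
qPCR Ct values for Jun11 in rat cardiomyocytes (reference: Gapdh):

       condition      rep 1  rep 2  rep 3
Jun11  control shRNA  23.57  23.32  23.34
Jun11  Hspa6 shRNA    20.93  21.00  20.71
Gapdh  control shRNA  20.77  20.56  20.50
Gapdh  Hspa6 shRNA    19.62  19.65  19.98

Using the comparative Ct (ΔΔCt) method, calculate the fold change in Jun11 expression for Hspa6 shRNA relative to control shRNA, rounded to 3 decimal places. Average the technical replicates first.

3.182

Mean Ct: Jun11 control shRNA 23.410; Jun11 Hspa6 shRNA 20.880; Gapdh control shRNA 20.610; Gapdh Hspa6 shRNA 19.750
ΔCt(control shRNA) = 23.410 − 20.610 = 2.800
ΔCt(Hspa6 shRNA) = 20.880 − 19.750 = 1.130
ΔΔCt = 1.130 − 2.800 = -1.670
Fold change = 2^(−(-1.670)) = 2^1.670 = 3.1821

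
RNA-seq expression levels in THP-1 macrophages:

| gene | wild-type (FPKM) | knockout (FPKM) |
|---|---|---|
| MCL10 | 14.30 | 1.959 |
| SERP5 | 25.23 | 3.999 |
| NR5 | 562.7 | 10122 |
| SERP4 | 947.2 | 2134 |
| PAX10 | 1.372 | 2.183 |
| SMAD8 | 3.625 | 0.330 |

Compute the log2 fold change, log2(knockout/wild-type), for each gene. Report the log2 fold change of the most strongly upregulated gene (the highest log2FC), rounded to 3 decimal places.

4.169

log2(1.959/14.30) = -2.868  (MCL10)
log2(3.999/25.23) = -2.657  (SERP5)
log2(10122/562.7) = 4.169  (NR5)
log2(2134/947.2) = 1.172  (SERP4)
log2(2.183/1.372) = 0.670  (PAX10)
log2(0.330/3.625) = -3.457  (SMAD8)
NR5 is most strongly upregulated.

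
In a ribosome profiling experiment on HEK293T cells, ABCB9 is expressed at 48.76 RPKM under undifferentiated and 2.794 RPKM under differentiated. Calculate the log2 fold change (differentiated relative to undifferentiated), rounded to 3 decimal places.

-4.125

Fold change = 2.794 / 48.76 = 0.0573
log2(0.0573) = -4.1253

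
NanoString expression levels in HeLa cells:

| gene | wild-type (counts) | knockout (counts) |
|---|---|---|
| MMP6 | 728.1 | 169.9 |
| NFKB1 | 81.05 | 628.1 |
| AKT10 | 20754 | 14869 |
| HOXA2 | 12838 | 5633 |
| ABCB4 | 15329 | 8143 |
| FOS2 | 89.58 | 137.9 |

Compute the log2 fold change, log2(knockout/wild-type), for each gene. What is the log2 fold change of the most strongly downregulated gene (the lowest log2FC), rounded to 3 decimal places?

log2(169.9/728.1) = -2.099  (MMP6)
log2(628.1/81.05) = 2.954  (NFKB1)
log2(14869/20754) = -0.481  (AKT10)
log2(5633/12838) = -1.188  (HOXA2)
log2(8143/15329) = -0.913  (ABCB4)
log2(137.9/89.58) = 0.622  (FOS2)
MMP6 is most strongly downregulated.

-2.099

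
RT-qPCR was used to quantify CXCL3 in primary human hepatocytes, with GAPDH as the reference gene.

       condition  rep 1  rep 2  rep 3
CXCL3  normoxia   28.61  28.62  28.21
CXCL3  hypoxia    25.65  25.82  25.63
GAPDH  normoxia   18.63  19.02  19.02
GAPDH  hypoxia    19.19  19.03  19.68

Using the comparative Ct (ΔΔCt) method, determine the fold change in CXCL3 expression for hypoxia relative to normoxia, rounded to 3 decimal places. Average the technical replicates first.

Mean Ct: CXCL3 normoxia 28.480; CXCL3 hypoxia 25.700; GAPDH normoxia 18.890; GAPDH hypoxia 19.300
ΔCt(normoxia) = 28.480 − 18.890 = 9.590
ΔCt(hypoxia) = 25.700 − 19.300 = 6.400
ΔΔCt = 6.400 − 9.590 = -3.190
Fold change = 2^(−(-3.190)) = 2^3.190 = 9.1261

9.126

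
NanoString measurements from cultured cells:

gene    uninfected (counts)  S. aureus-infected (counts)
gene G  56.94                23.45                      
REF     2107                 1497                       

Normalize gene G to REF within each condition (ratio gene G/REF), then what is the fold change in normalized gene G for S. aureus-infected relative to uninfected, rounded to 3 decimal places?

gene G/REF (uninfected) = 56.94 / 2107 = 0.027024
gene G/REF (S. aureus-infected) = 23.45 / 1497 = 0.015665
Fold change = 0.015665 / 0.027024 = 0.5797

0.580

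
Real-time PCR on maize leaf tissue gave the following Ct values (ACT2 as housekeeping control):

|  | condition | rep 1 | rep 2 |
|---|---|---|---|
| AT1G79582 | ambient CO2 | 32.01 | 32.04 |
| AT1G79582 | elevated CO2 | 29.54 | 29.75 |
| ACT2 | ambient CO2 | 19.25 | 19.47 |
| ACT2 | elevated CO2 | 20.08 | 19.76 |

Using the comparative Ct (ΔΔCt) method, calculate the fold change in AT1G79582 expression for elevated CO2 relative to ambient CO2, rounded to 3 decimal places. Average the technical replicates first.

7.674

Mean Ct: AT1G79582 ambient CO2 32.025; AT1G79582 elevated CO2 29.645; ACT2 ambient CO2 19.360; ACT2 elevated CO2 19.920
ΔCt(ambient CO2) = 32.025 − 19.360 = 12.665
ΔCt(elevated CO2) = 29.645 − 19.920 = 9.725
ΔΔCt = 9.725 − 12.665 = -2.940
Fold change = 2^(−(-2.940)) = 2^2.940 = 7.6741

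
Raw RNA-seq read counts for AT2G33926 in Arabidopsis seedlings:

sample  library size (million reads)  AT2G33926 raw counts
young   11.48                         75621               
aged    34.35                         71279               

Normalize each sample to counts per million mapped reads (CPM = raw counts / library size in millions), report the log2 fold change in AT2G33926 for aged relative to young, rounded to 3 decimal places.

CPM(young) = 75621 / 11.48 = 6587.1951
CPM(aged) = 71279 / 34.35 = 2075.0801
Fold change = 2075.0801 / 6587.1951 = 0.31502
log2(0.31502) = -1.6665

-1.666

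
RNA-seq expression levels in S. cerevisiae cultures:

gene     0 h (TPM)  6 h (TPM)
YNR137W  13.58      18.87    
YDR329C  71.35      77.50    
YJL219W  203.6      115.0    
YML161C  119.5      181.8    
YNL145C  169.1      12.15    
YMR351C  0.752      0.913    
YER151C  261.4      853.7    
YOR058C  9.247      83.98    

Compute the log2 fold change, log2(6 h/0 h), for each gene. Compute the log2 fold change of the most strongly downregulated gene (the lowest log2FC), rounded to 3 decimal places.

-3.799

log2(18.87/13.58) = 0.475  (YNR137W)
log2(77.50/71.35) = 0.119  (YDR329C)
log2(115.0/203.6) = -0.824  (YJL219W)
log2(181.8/119.5) = 0.605  (YML161C)
log2(12.15/169.1) = -3.799  (YNL145C)
log2(0.913/0.752) = 0.280  (YMR351C)
log2(853.7/261.4) = 1.707  (YER151C)
log2(83.98/9.247) = 3.183  (YOR058C)
YNL145C is most strongly downregulated.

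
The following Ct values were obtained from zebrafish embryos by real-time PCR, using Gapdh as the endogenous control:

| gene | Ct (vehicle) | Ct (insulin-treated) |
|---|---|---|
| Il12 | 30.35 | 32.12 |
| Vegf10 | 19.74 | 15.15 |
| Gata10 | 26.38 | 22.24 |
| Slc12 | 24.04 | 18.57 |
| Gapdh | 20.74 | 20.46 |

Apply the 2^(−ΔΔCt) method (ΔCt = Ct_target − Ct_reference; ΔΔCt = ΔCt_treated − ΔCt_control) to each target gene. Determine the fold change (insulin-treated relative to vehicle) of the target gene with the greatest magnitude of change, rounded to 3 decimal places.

Il12: ΔΔCt = (32.12−20.46) − (30.35−20.74) = 11.66 − 9.61 = 2.05; fold change = 2^-2.05 = 0.241
Vegf10: ΔΔCt = (15.15−20.46) − (19.74−20.74) = -5.31 − (-1.00) = -4.31; fold change = 2^4.31 = 19.835
Gata10: ΔΔCt = (22.24−20.46) − (26.38−20.74) = 1.78 − 5.64 = -3.86; fold change = 2^3.86 = 14.520
Slc12: ΔΔCt = (18.57−20.46) − (24.04−20.74) = -1.89 − 3.30 = -5.19; fold change = 2^5.19 = 36.504
Slc12 has the largest |ΔΔCt| = 5.19.

36.504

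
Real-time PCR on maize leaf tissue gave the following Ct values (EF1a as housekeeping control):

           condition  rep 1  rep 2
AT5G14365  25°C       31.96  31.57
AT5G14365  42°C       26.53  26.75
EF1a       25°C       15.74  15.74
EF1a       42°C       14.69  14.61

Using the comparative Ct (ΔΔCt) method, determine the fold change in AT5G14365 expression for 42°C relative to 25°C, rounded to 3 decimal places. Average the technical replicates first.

Mean Ct: AT5G14365 25°C 31.765; AT5G14365 42°C 26.640; EF1a 25°C 15.740; EF1a 42°C 14.650
ΔCt(25°C) = 31.765 − 15.740 = 16.025
ΔCt(42°C) = 26.640 − 14.650 = 11.990
ΔΔCt = 11.990 − 16.025 = -4.035
Fold change = 2^(−(-4.035)) = 2^4.035 = 16.3929

16.393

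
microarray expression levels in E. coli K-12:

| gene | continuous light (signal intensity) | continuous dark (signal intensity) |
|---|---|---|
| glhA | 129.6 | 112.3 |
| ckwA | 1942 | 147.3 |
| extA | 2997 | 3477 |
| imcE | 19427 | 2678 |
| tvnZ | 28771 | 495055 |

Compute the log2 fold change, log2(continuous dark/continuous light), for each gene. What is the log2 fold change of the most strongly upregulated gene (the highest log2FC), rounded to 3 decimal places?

log2(112.3/129.6) = -0.207  (glhA)
log2(147.3/1942) = -3.721  (ckwA)
log2(3477/2997) = 0.214  (extA)
log2(2678/19427) = -2.859  (imcE)
log2(495055/28771) = 4.105  (tvnZ)
tvnZ is most strongly upregulated.

4.105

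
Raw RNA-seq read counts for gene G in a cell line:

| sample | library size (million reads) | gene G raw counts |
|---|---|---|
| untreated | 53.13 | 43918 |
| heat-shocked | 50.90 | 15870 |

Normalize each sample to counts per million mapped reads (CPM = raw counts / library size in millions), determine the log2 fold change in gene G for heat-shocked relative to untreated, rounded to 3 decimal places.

CPM(untreated) = 43918 / 53.13 = 826.6140
CPM(heat-shocked) = 15870 / 50.90 = 311.7878
Fold change = 311.7878 / 826.6140 = 0.37719
log2(0.37719) = -1.4066

-1.407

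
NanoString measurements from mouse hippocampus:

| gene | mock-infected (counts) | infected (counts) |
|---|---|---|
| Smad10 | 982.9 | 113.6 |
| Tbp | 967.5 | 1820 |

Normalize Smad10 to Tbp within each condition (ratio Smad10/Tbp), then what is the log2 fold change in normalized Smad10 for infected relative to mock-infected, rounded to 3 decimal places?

-4.025

Smad10/Tbp (mock-infected) = 982.9 / 967.5 = 1.0159
Smad10/Tbp (infected) = 113.6 / 1820 = 0.062418
Fold change = 0.062418 / 1.0159 = 0.0614
log2(0.0614) = -4.0247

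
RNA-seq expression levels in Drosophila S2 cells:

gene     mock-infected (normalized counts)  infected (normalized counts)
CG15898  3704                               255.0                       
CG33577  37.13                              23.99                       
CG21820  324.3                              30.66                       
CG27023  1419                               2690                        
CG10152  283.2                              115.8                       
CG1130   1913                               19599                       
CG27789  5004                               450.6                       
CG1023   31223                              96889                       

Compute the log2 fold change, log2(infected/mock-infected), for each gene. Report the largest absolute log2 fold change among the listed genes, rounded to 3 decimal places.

log2(255.0/3704) = -3.861  (CG15898)
log2(23.99/37.13) = -0.630  (CG33577)
log2(30.66/324.3) = -3.403  (CG21820)
log2(2690/1419) = 0.923  (CG27023)
log2(115.8/283.2) = -1.290  (CG10152)
log2(19599/1913) = 3.357  (CG1130)
log2(450.6/5004) = -3.473  (CG27789)
log2(96889/31223) = 1.634  (CG1023)
The largest magnitude belongs to CG15898.

3.861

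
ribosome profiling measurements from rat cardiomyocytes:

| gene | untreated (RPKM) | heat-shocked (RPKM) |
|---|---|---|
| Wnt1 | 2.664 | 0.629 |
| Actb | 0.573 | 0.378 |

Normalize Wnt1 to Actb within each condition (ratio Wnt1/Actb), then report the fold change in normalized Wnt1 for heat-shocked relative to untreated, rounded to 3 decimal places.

Wnt1/Actb (untreated) = 2.664 / 0.573 = 4.6492
Wnt1/Actb (heat-shocked) = 0.629 / 0.378 = 1.664
Fold change = 1.664 / 4.6492 = 0.3579

0.358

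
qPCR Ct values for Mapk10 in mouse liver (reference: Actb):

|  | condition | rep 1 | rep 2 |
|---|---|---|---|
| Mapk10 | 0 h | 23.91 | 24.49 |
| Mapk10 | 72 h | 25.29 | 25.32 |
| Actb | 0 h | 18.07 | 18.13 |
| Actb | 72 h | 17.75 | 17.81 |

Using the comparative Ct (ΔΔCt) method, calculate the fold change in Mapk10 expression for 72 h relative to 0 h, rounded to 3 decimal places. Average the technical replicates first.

0.372

Mean Ct: Mapk10 0 h 24.200; Mapk10 72 h 25.305; Actb 0 h 18.100; Actb 72 h 17.780
ΔCt(0 h) = 24.200 − 18.100 = 6.100
ΔCt(72 h) = 25.305 − 17.780 = 7.525
ΔΔCt = 7.525 − 6.100 = 1.425
Fold change = 2^(−1.425) = 0.3724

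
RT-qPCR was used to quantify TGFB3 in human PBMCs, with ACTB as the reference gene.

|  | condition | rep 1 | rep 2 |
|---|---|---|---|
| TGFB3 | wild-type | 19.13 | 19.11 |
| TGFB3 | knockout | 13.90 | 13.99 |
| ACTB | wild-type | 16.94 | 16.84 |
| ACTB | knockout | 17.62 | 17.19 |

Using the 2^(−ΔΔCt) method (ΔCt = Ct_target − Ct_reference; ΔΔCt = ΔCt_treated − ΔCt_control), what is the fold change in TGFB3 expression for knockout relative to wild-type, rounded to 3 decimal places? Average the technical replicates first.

51.625

Mean Ct: TGFB3 wild-type 19.120; TGFB3 knockout 13.945; ACTB wild-type 16.890; ACTB knockout 17.405
ΔCt(wild-type) = 19.120 − 16.890 = 2.230
ΔCt(knockout) = 13.945 − 17.405 = -3.460
ΔΔCt = -3.460 − 2.230 = -5.690
Fold change = 2^(−(-5.690)) = 2^5.690 = 51.6251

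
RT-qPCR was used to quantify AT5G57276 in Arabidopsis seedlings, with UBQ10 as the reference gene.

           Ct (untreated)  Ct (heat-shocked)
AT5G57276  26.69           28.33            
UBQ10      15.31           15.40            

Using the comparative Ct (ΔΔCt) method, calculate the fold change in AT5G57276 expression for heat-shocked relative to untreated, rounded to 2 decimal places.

ΔCt(untreated) = 26.690 − 15.310 = 11.380
ΔCt(heat-shocked) = 28.330 − 15.400 = 12.930
ΔΔCt = 12.930 − 11.380 = 1.550
Fold change = 2^(−1.550) = 0.342

0.34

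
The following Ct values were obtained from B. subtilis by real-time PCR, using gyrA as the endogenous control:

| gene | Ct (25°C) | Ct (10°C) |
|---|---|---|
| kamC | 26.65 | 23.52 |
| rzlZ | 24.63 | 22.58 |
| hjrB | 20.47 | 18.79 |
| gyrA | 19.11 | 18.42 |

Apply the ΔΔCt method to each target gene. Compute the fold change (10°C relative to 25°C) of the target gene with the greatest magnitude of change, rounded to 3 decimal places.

5.426

kamC: ΔΔCt = (23.52−18.42) − (26.65−19.11) = 5.10 − 7.54 = -2.44; fold change = 2^2.44 = 5.426
rzlZ: ΔΔCt = (22.58−18.42) − (24.63−19.11) = 4.16 − 5.52 = -1.36; fold change = 2^1.36 = 2.567
hjrB: ΔΔCt = (18.79−18.42) − (20.47−19.11) = 0.37 − 1.36 = -0.99; fold change = 2^0.99 = 1.986
kamC has the largest |ΔΔCt| = 2.44.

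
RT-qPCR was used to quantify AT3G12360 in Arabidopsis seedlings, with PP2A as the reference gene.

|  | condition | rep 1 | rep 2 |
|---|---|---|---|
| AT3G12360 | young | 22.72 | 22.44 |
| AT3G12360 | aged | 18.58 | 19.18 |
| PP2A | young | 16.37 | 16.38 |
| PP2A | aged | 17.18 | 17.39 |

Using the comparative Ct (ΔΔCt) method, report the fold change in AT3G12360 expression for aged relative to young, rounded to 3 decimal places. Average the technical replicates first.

Mean Ct: AT3G12360 young 22.580; AT3G12360 aged 18.880; PP2A young 16.375; PP2A aged 17.285
ΔCt(young) = 22.580 − 16.375 = 6.205
ΔCt(aged) = 18.880 − 17.285 = 1.595
ΔΔCt = 1.595 − 6.205 = -4.610
Fold change = 2^(−(-4.610)) = 2^4.610 = 24.4201

24.420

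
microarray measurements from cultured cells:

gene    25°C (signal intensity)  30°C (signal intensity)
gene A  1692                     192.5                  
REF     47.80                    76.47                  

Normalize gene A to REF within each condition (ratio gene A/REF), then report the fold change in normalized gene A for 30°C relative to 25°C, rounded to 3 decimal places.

0.071

gene A/REF (25°C) = 1692 / 47.80 = 35.397
gene A/REF (30°C) = 192.5 / 76.47 = 2.5173
Fold change = 2.5173 / 35.397 = 0.0711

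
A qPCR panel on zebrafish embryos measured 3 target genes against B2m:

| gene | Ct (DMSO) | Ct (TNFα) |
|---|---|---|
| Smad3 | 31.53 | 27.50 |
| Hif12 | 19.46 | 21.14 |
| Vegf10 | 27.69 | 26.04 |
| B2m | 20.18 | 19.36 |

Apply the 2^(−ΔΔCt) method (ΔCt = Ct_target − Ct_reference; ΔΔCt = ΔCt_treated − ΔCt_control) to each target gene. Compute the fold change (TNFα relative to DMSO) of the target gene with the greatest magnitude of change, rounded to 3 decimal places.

9.254

Smad3: ΔΔCt = (27.50−19.36) − (31.53−20.18) = 8.14 − 11.35 = -3.21; fold change = 2^3.21 = 9.254
Hif12: ΔΔCt = (21.14−19.36) − (19.46−20.18) = 1.78 − (-0.72) = 2.50; fold change = 2^-2.50 = 0.177
Vegf10: ΔΔCt = (26.04−19.36) − (27.69−20.18) = 6.68 − 7.51 = -0.83; fold change = 2^0.83 = 1.778
Smad3 has the largest |ΔΔCt| = 3.21.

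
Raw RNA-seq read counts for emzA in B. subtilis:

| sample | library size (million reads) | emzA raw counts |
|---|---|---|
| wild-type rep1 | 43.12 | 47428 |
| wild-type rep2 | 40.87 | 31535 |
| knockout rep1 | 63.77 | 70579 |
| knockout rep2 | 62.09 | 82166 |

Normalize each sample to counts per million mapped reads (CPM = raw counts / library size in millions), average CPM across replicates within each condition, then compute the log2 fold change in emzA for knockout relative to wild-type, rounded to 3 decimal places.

CPM(wild-type rep1) = 47428 / 43.12 = 1099.9072
CPM(wild-type rep2) = 31535 / 40.87 = 771.5929
CPM(knockout rep1) = 70579 / 63.77 = 1106.7743
CPM(knockout rep2) = 82166 / 62.09 = 1323.3371
mean CPM(wild-type) = 935.7500; mean CPM(knockout) = 1215.0557
Fold change = 1215.0557 / 935.7500 = 1.29848
log2(1.29848) = 0.3768

0.377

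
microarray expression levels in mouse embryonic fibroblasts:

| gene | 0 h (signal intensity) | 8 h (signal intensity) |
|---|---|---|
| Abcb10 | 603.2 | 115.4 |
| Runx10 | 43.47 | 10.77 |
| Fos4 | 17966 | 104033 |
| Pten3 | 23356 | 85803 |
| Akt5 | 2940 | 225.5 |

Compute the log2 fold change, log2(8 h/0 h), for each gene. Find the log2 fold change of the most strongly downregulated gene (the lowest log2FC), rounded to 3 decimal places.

log2(115.4/603.2) = -2.386  (Abcb10)
log2(10.77/43.47) = -2.013  (Runx10)
log2(104033/17966) = 2.534  (Fos4)
log2(85803/23356) = 1.877  (Pten3)
log2(225.5/2940) = -3.705  (Akt5)
Akt5 is most strongly downregulated.

-3.705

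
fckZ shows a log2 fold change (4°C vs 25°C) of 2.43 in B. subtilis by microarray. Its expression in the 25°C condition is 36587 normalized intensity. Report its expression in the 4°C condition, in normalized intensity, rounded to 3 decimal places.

Fold change = 2^(2.43) = 5.3889
4°C expression = 36587 × 5.3889 = 197164.940

197164.940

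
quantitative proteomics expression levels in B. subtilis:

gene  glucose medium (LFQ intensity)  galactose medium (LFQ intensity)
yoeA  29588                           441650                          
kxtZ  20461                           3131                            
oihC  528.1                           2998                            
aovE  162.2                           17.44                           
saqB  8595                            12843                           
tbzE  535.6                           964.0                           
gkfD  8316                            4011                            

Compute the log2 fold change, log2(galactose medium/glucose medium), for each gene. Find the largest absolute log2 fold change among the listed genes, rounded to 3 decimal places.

3.900

log2(441650/29588) = 3.900  (yoeA)
log2(3131/20461) = -2.708  (kxtZ)
log2(2998/528.1) = 2.505  (oihC)
log2(17.44/162.2) = -3.217  (aovE)
log2(12843/8595) = 0.579  (saqB)
log2(964.0/535.6) = 0.848  (tbzE)
log2(4011/8316) = -1.052  (gkfD)
The largest magnitude belongs to yoeA.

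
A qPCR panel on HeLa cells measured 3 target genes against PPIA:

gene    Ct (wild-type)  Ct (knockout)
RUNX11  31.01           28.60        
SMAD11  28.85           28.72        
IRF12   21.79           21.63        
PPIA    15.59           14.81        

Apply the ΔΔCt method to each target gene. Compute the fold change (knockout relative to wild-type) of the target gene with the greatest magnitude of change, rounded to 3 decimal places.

3.095

RUNX11: ΔΔCt = (28.60−14.81) − (31.01−15.59) = 13.79 − 15.42 = -1.63; fold change = 2^1.63 = 3.095
SMAD11: ΔΔCt = (28.72−14.81) − (28.85−15.59) = 13.91 − 13.26 = 0.65; fold change = 2^-0.65 = 0.637
IRF12: ΔΔCt = (21.63−14.81) − (21.79−15.59) = 6.82 − 6.20 = 0.62; fold change = 2^-0.62 = 0.651
RUNX11 has the largest |ΔΔCt| = 1.63.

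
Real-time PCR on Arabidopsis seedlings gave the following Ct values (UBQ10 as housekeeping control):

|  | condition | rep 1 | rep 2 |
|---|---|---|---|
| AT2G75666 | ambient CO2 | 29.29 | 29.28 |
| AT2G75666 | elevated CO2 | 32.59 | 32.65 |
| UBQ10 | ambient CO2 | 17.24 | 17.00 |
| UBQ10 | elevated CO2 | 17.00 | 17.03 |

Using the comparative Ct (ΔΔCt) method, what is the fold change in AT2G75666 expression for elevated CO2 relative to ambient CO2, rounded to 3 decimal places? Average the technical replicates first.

0.092

Mean Ct: AT2G75666 ambient CO2 29.285; AT2G75666 elevated CO2 32.620; UBQ10 ambient CO2 17.120; UBQ10 elevated CO2 17.015
ΔCt(ambient CO2) = 29.285 − 17.120 = 12.165
ΔCt(elevated CO2) = 32.620 − 17.015 = 15.605
ΔΔCt = 15.605 − 12.165 = 3.440
Fold change = 2^(−3.440) = 0.0921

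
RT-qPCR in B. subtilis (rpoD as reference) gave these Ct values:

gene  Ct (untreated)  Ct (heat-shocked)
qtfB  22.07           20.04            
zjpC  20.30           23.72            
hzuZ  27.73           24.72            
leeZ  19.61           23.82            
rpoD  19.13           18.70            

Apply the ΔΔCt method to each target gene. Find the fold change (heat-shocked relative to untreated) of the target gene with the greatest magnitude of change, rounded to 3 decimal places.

0.040

qtfB: ΔΔCt = (20.04−18.70) − (22.07−19.13) = 1.34 − 2.94 = -1.60; fold change = 2^1.60 = 3.031
zjpC: ΔΔCt = (23.72−18.70) − (20.30−19.13) = 5.02 − 1.17 = 3.85; fold change = 2^-3.85 = 0.069
hzuZ: ΔΔCt = (24.72−18.70) − (27.73−19.13) = 6.02 − 8.60 = -2.58; fold change = 2^2.58 = 5.979
leeZ: ΔΔCt = (23.82−18.70) − (19.61−19.13) = 5.12 − 0.48 = 4.64; fold change = 2^-4.64 = 0.040
leeZ has the largest |ΔΔCt| = 4.64.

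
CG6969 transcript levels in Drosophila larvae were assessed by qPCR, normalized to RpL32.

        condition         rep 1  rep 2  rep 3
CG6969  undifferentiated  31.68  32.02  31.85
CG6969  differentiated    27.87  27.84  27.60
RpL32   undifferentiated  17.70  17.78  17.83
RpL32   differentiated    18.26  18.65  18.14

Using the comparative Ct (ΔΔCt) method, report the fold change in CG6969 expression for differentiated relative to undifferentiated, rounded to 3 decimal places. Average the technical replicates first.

25.281

Mean Ct: CG6969 undifferentiated 31.850; CG6969 differentiated 27.770; RpL32 undifferentiated 17.770; RpL32 differentiated 18.350
ΔCt(undifferentiated) = 31.850 − 17.770 = 14.080
ΔCt(differentiated) = 27.770 − 18.350 = 9.420
ΔΔCt = 9.420 − 14.080 = -4.660
Fold change = 2^(−(-4.660)) = 2^4.660 = 25.2813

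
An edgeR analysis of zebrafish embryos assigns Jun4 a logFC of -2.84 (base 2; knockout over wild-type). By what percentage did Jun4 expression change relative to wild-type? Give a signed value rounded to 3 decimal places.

-86.034%

Fold change = 2^(-2.84) = 0.1397
Percent change = (FC − 1) × 100% = (0.1397 − 1) × 100 = -86.034%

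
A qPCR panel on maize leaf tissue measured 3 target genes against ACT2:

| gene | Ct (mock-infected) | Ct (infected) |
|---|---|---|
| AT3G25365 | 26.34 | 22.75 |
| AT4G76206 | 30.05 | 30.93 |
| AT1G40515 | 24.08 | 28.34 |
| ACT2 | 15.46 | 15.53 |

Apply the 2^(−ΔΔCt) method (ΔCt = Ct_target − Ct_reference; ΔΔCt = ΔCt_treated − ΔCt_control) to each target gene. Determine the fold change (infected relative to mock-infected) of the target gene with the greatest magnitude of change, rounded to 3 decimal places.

AT3G25365: ΔΔCt = (22.75−15.53) − (26.34−15.46) = 7.22 − 10.88 = -3.66; fold change = 2^3.66 = 12.641
AT4G76206: ΔΔCt = (30.93−15.53) − (30.05−15.46) = 15.40 − 14.59 = 0.81; fold change = 2^-0.81 = 0.570
AT1G40515: ΔΔCt = (28.34−15.53) − (24.08−15.46) = 12.81 − 8.62 = 4.19; fold change = 2^-4.19 = 0.055
AT1G40515 has the largest |ΔΔCt| = 4.19.

0.055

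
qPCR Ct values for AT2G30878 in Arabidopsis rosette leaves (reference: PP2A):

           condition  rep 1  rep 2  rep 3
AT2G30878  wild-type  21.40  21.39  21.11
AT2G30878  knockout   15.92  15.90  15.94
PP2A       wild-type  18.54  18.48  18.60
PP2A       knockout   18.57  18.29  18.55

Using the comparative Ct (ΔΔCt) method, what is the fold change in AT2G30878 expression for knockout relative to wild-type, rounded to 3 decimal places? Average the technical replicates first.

39.671

Mean Ct: AT2G30878 wild-type 21.300; AT2G30878 knockout 15.920; PP2A wild-type 18.540; PP2A knockout 18.470
ΔCt(wild-type) = 21.300 − 18.540 = 2.760
ΔCt(knockout) = 15.920 − 18.470 = -2.550
ΔΔCt = -2.550 − 2.760 = -5.310
Fold change = 2^(−(-5.310)) = 2^5.310 = 39.6706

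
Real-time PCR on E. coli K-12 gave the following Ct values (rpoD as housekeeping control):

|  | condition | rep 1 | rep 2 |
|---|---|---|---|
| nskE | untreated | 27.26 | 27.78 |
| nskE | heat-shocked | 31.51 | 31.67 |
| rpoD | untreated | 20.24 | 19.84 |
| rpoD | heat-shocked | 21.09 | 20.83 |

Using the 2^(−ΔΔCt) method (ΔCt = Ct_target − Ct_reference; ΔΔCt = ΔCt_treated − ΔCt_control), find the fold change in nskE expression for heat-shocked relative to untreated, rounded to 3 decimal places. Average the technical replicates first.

0.113

Mean Ct: nskE untreated 27.520; nskE heat-shocked 31.590; rpoD untreated 20.040; rpoD heat-shocked 20.960
ΔCt(untreated) = 27.520 − 20.040 = 7.480
ΔCt(heat-shocked) = 31.590 − 20.960 = 10.630
ΔΔCt = 10.630 − 7.480 = 3.150
Fold change = 2^(−3.150) = 0.1127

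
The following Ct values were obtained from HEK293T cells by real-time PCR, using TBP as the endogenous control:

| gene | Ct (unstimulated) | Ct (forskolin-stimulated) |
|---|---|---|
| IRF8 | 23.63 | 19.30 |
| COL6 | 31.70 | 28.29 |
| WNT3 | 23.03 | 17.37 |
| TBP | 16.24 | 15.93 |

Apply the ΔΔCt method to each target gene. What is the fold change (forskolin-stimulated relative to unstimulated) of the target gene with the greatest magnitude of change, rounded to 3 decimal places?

40.786

IRF8: ΔΔCt = (19.30−15.93) − (23.63−16.24) = 3.37 − 7.39 = -4.02; fold change = 2^4.02 = 16.223
COL6: ΔΔCt = (28.29−15.93) − (31.70−16.24) = 12.36 − 15.46 = -3.10; fold change = 2^3.10 = 8.574
WNT3: ΔΔCt = (17.37−15.93) − (23.03−16.24) = 1.44 − 6.79 = -5.35; fold change = 2^5.35 = 40.786
WNT3 has the largest |ΔΔCt| = 5.35.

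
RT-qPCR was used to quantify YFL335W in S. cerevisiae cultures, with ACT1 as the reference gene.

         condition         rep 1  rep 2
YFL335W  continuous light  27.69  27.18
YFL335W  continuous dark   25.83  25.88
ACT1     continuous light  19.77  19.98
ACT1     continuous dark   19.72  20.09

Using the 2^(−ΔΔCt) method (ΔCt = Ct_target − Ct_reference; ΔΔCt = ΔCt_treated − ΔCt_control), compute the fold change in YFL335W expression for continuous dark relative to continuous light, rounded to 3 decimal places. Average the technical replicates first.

3.053

Mean Ct: YFL335W continuous light 27.435; YFL335W continuous dark 25.855; ACT1 continuous light 19.875; ACT1 continuous dark 19.905
ΔCt(continuous light) = 27.435 − 19.875 = 7.560
ΔCt(continuous dark) = 25.855 − 19.905 = 5.950
ΔΔCt = 5.950 − 7.560 = -1.610
Fold change = 2^(−(-1.610)) = 2^1.610 = 3.0525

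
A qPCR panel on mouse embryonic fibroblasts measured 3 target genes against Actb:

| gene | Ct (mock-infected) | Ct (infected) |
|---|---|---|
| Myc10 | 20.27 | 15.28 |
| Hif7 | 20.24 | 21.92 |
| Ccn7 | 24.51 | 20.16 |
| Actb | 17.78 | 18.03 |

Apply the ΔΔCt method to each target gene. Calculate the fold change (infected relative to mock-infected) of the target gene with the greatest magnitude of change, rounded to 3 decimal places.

37.792

Myc10: ΔΔCt = (15.28−18.03) − (20.27−17.78) = -2.75 − 2.49 = -5.24; fold change = 2^5.24 = 37.792
Hif7: ΔΔCt = (21.92−18.03) − (20.24−17.78) = 3.89 − 2.46 = 1.43; fold change = 2^-1.43 = 0.371
Ccn7: ΔΔCt = (20.16−18.03) − (24.51−17.78) = 2.13 − 6.73 = -4.60; fold change = 2^4.60 = 24.251
Myc10 has the largest |ΔΔCt| = 5.24.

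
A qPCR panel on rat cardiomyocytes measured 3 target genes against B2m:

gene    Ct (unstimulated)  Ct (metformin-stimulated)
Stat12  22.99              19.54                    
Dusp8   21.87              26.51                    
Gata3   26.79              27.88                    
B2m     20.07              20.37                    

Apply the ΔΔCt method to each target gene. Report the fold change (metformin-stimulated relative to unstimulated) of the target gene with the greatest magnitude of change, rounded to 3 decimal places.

Stat12: ΔΔCt = (19.54−20.37) − (22.99−20.07) = -0.83 − 2.92 = -3.75; fold change = 2^3.75 = 13.454
Dusp8: ΔΔCt = (26.51−20.37) − (21.87−20.07) = 6.14 − 1.80 = 4.34; fold change = 2^-4.34 = 0.049
Gata3: ΔΔCt = (27.88−20.37) − (26.79−20.07) = 7.51 − 6.72 = 0.79; fold change = 2^-0.79 = 0.578
Dusp8 has the largest |ΔΔCt| = 4.34.

0.049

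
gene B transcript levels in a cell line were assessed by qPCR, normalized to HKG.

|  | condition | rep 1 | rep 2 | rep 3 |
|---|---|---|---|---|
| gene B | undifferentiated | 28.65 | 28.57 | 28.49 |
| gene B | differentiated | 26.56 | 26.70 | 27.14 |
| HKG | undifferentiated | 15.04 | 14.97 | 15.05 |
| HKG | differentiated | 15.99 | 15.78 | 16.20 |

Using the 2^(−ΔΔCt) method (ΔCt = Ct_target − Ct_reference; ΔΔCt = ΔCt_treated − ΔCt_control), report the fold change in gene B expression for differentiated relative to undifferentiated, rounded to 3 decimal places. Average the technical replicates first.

Mean Ct: gene B undifferentiated 28.570; gene B differentiated 26.800; HKG undifferentiated 15.020; HKG differentiated 15.990
ΔCt(undifferentiated) = 28.570 − 15.020 = 13.550
ΔCt(differentiated) = 26.800 − 15.990 = 10.810
ΔΔCt = 10.810 − 13.550 = -2.740
Fold change = 2^(−(-2.740)) = 2^2.740 = 6.6807

6.681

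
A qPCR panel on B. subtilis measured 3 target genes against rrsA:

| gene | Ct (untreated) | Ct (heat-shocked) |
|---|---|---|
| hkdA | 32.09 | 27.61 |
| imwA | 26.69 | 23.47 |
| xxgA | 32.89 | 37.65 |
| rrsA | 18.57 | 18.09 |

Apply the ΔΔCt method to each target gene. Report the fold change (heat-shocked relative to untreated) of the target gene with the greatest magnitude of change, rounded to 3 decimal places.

hkdA: ΔΔCt = (27.61−18.09) − (32.09−18.57) = 9.52 − 13.52 = -4.00; fold change = 2^4.00 = 16.000
imwA: ΔΔCt = (23.47−18.09) − (26.69−18.57) = 5.38 − 8.12 = -2.74; fold change = 2^2.74 = 6.681
xxgA: ΔΔCt = (37.65−18.09) − (32.89−18.57) = 19.56 − 14.32 = 5.24; fold change = 2^-5.24 = 0.026
xxgA has the largest |ΔΔCt| = 5.24.

0.026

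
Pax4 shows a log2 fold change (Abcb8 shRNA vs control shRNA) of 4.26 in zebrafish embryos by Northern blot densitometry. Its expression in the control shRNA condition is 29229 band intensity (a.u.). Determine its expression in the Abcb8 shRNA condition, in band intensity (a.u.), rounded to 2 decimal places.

Fold change = 2^(4.26) = 19.1597
Abcb8 shRNA expression = 29229 × 19.1597 = 560017.68

560017.68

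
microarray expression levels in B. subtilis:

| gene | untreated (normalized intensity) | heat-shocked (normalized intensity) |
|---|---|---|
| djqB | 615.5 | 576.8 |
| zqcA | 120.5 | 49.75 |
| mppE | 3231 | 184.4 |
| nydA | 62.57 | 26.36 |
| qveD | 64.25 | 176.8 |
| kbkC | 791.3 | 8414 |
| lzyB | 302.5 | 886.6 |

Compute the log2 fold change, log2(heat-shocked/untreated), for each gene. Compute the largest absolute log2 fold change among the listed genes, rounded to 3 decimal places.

4.131

log2(576.8/615.5) = -0.094  (djqB)
log2(49.75/120.5) = -1.276  (zqcA)
log2(184.4/3231) = -4.131  (mppE)
log2(26.36/62.57) = -1.247  (nydA)
log2(176.8/64.25) = 1.460  (qveD)
log2(8414/791.3) = 3.410  (kbkC)
log2(886.6/302.5) = 1.551  (lzyB)
The largest magnitude belongs to mppE.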